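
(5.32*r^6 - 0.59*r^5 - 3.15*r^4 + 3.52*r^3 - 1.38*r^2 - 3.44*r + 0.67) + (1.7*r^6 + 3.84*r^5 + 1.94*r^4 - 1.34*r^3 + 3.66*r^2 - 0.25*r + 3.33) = 7.02*r^6 + 3.25*r^5 - 1.21*r^4 + 2.18*r^3 + 2.28*r^2 - 3.69*r + 4.0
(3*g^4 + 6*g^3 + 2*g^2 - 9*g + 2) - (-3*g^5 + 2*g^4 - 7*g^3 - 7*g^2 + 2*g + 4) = 3*g^5 + g^4 + 13*g^3 + 9*g^2 - 11*g - 2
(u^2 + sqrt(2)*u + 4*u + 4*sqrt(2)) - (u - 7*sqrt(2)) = u^2 + sqrt(2)*u + 3*u + 11*sqrt(2)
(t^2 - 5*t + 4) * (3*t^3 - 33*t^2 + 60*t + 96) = 3*t^5 - 48*t^4 + 237*t^3 - 336*t^2 - 240*t + 384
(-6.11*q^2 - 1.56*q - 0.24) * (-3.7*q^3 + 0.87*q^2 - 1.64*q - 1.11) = 22.607*q^5 + 0.4563*q^4 + 9.5512*q^3 + 9.1317*q^2 + 2.1252*q + 0.2664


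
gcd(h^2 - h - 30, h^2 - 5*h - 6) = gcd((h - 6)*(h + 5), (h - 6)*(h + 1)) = h - 6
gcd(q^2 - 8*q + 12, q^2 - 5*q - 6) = q - 6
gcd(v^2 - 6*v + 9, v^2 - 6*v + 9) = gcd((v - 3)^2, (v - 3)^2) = v^2 - 6*v + 9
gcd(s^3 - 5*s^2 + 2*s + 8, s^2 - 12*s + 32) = s - 4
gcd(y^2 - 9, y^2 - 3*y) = y - 3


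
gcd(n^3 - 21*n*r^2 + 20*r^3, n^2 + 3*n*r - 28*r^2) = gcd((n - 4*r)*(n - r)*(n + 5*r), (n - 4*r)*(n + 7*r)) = -n + 4*r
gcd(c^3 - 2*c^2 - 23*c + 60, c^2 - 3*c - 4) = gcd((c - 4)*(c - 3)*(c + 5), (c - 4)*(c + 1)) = c - 4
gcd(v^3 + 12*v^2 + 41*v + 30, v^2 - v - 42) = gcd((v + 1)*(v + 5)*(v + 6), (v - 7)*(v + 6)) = v + 6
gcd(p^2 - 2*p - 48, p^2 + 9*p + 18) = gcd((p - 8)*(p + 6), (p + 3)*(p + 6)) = p + 6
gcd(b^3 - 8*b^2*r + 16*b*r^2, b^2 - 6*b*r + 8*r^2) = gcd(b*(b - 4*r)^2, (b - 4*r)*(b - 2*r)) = -b + 4*r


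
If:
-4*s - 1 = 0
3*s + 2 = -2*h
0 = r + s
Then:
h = -5/8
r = 1/4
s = -1/4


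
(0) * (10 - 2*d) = 0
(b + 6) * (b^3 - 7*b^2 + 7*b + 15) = b^4 - b^3 - 35*b^2 + 57*b + 90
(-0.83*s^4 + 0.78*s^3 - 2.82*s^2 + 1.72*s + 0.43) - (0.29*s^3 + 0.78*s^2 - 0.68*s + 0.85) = -0.83*s^4 + 0.49*s^3 - 3.6*s^2 + 2.4*s - 0.42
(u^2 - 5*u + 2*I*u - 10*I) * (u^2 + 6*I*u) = u^4 - 5*u^3 + 8*I*u^3 - 12*u^2 - 40*I*u^2 + 60*u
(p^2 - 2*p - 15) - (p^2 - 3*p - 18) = p + 3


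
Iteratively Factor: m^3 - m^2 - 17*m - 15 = (m + 1)*(m^2 - 2*m - 15) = (m - 5)*(m + 1)*(m + 3)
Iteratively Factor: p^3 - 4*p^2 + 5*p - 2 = (p - 1)*(p^2 - 3*p + 2) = (p - 1)^2*(p - 2)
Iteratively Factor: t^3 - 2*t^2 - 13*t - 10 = (t + 1)*(t^2 - 3*t - 10) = (t + 1)*(t + 2)*(t - 5)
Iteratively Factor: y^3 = (y)*(y^2) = y^2*(y)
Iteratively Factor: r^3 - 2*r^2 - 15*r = (r)*(r^2 - 2*r - 15) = r*(r + 3)*(r - 5)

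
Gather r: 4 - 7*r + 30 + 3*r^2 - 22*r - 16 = 3*r^2 - 29*r + 18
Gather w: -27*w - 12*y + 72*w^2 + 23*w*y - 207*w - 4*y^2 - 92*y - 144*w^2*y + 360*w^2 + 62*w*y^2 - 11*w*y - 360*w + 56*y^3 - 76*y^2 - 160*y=w^2*(432 - 144*y) + w*(62*y^2 + 12*y - 594) + 56*y^3 - 80*y^2 - 264*y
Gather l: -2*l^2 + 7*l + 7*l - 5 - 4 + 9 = -2*l^2 + 14*l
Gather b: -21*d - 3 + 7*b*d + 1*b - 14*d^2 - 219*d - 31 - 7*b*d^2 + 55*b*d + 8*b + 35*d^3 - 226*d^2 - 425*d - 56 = b*(-7*d^2 + 62*d + 9) + 35*d^3 - 240*d^2 - 665*d - 90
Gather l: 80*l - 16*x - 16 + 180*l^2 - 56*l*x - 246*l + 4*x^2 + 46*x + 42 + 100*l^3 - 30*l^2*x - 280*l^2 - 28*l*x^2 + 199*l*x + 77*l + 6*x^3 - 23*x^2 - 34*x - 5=100*l^3 + l^2*(-30*x - 100) + l*(-28*x^2 + 143*x - 89) + 6*x^3 - 19*x^2 - 4*x + 21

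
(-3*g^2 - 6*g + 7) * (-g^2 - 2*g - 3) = 3*g^4 + 12*g^3 + 14*g^2 + 4*g - 21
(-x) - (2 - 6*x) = 5*x - 2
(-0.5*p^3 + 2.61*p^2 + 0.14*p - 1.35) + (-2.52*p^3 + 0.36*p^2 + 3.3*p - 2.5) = -3.02*p^3 + 2.97*p^2 + 3.44*p - 3.85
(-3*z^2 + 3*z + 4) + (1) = -3*z^2 + 3*z + 5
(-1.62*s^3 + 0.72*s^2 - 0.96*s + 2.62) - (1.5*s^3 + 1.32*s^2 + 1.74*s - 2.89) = -3.12*s^3 - 0.6*s^2 - 2.7*s + 5.51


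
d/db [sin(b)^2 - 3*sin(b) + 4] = (2*sin(b) - 3)*cos(b)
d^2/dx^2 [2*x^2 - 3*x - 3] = 4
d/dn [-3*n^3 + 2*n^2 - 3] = n*(4 - 9*n)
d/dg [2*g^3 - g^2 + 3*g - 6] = 6*g^2 - 2*g + 3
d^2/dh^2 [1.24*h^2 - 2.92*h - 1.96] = 2.48000000000000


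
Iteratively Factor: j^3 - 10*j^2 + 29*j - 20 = (j - 1)*(j^2 - 9*j + 20) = (j - 4)*(j - 1)*(j - 5)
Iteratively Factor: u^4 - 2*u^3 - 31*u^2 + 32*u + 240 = (u + 3)*(u^3 - 5*u^2 - 16*u + 80) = (u - 4)*(u + 3)*(u^2 - u - 20) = (u - 4)*(u + 3)*(u + 4)*(u - 5)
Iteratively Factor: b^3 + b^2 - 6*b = (b)*(b^2 + b - 6) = b*(b + 3)*(b - 2)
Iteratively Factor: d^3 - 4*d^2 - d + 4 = (d + 1)*(d^2 - 5*d + 4) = (d - 1)*(d + 1)*(d - 4)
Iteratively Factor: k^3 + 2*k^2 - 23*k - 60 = (k + 3)*(k^2 - k - 20) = (k - 5)*(k + 3)*(k + 4)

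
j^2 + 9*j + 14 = (j + 2)*(j + 7)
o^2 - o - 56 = (o - 8)*(o + 7)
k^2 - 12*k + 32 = (k - 8)*(k - 4)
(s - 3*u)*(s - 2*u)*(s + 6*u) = s^3 + s^2*u - 24*s*u^2 + 36*u^3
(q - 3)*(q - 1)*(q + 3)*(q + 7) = q^4 + 6*q^3 - 16*q^2 - 54*q + 63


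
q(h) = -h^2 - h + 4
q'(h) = -2*h - 1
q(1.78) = -0.95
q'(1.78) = -4.56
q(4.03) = -16.27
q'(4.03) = -9.06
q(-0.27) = 4.20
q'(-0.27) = -0.46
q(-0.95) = 4.05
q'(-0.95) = 0.90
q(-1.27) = 3.66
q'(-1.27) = 1.54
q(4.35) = -19.27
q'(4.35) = -9.70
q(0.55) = 3.15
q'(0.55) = -2.10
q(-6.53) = -32.11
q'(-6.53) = 12.06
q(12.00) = -152.00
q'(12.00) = -25.00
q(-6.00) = -26.00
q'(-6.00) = 11.00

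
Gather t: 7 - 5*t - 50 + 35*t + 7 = 30*t - 36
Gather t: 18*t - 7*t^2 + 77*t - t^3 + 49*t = -t^3 - 7*t^2 + 144*t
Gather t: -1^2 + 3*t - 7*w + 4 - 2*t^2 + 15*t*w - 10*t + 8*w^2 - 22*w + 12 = -2*t^2 + t*(15*w - 7) + 8*w^2 - 29*w + 15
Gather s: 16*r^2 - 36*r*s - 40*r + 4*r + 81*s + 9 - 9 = 16*r^2 - 36*r + s*(81 - 36*r)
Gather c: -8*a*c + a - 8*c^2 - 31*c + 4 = a - 8*c^2 + c*(-8*a - 31) + 4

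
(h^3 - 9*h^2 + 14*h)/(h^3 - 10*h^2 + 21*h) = (h - 2)/(h - 3)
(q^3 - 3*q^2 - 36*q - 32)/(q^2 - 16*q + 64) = (q^2 + 5*q + 4)/(q - 8)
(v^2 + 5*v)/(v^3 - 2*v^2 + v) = (v + 5)/(v^2 - 2*v + 1)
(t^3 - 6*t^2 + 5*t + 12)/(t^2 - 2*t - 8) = (t^2 - 2*t - 3)/(t + 2)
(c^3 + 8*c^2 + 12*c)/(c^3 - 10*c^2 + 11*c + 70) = c*(c + 6)/(c^2 - 12*c + 35)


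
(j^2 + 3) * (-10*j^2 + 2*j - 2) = -10*j^4 + 2*j^3 - 32*j^2 + 6*j - 6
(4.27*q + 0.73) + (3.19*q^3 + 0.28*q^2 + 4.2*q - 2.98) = 3.19*q^3 + 0.28*q^2 + 8.47*q - 2.25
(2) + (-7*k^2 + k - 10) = -7*k^2 + k - 8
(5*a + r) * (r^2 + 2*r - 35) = 5*a*r^2 + 10*a*r - 175*a + r^3 + 2*r^2 - 35*r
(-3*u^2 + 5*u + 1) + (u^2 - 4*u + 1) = -2*u^2 + u + 2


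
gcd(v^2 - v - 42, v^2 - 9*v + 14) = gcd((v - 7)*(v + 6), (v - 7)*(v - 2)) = v - 7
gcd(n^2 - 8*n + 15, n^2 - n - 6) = n - 3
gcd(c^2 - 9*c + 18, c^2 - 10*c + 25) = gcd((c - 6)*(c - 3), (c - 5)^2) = 1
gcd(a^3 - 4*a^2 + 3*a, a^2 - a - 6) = a - 3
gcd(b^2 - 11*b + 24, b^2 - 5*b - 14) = 1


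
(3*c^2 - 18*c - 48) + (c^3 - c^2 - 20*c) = c^3 + 2*c^2 - 38*c - 48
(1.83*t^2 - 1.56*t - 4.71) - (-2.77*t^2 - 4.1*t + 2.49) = 4.6*t^2 + 2.54*t - 7.2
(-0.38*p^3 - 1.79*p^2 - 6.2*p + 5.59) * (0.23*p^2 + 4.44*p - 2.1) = -0.0874*p^5 - 2.0989*p^4 - 8.5756*p^3 - 22.4833*p^2 + 37.8396*p - 11.739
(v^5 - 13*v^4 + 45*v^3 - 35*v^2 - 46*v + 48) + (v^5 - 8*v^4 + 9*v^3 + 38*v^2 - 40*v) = 2*v^5 - 21*v^4 + 54*v^3 + 3*v^2 - 86*v + 48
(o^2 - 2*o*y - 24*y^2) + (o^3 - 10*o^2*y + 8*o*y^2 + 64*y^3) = o^3 - 10*o^2*y + o^2 + 8*o*y^2 - 2*o*y + 64*y^3 - 24*y^2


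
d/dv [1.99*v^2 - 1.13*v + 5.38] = 3.98*v - 1.13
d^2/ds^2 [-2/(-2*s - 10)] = 2/(s + 5)^3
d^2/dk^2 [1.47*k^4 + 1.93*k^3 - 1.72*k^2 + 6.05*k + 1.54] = 17.64*k^2 + 11.58*k - 3.44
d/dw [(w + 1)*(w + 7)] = 2*w + 8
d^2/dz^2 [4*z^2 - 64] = 8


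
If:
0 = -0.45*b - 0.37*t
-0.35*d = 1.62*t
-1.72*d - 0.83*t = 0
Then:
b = 0.00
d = 0.00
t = 0.00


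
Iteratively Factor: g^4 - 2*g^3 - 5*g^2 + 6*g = (g - 1)*(g^3 - g^2 - 6*g) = (g - 1)*(g + 2)*(g^2 - 3*g) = (g - 3)*(g - 1)*(g + 2)*(g)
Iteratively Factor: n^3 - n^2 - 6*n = (n + 2)*(n^2 - 3*n) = n*(n + 2)*(n - 3)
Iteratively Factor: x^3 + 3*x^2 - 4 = (x - 1)*(x^2 + 4*x + 4) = (x - 1)*(x + 2)*(x + 2)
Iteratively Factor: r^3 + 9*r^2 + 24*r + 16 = (r + 4)*(r^2 + 5*r + 4) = (r + 4)^2*(r + 1)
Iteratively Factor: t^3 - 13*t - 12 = (t + 3)*(t^2 - 3*t - 4) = (t - 4)*(t + 3)*(t + 1)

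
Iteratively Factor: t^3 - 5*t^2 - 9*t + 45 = (t - 5)*(t^2 - 9) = (t - 5)*(t - 3)*(t + 3)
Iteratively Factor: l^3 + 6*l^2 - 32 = (l + 4)*(l^2 + 2*l - 8) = (l + 4)^2*(l - 2)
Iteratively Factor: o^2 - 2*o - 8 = (o + 2)*(o - 4)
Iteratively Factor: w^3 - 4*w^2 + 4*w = (w - 2)*(w^2 - 2*w) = (w - 2)^2*(w)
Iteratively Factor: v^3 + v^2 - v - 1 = (v - 1)*(v^2 + 2*v + 1) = (v - 1)*(v + 1)*(v + 1)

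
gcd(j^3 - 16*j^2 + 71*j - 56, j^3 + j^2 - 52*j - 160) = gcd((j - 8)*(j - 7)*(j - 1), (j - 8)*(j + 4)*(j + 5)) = j - 8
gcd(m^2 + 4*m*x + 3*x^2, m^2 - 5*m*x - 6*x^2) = m + x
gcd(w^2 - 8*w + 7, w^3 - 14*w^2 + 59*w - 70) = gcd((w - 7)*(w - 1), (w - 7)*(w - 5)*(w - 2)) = w - 7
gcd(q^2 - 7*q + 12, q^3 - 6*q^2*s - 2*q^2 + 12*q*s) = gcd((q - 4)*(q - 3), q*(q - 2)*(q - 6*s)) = 1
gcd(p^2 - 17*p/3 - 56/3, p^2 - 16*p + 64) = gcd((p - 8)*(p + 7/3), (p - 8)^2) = p - 8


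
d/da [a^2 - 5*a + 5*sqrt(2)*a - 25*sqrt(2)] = 2*a - 5 + 5*sqrt(2)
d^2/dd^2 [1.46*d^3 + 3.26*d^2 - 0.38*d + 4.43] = 8.76*d + 6.52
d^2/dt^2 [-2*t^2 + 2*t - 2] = -4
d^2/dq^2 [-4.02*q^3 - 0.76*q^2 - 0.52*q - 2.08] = -24.12*q - 1.52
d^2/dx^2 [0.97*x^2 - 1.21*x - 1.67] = 1.94000000000000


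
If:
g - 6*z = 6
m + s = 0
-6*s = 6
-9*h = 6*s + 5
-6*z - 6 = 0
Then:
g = 0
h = 1/9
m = 1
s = -1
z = -1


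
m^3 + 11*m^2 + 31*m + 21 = (m + 1)*(m + 3)*(m + 7)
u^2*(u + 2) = u^3 + 2*u^2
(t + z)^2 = t^2 + 2*t*z + z^2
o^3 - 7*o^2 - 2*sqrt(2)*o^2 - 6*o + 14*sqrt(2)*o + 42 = (o - 7)*(o - 3*sqrt(2))*(o + sqrt(2))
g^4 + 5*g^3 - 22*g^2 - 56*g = g*(g - 4)*(g + 2)*(g + 7)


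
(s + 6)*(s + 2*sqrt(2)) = s^2 + 2*sqrt(2)*s + 6*s + 12*sqrt(2)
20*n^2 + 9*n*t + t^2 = (4*n + t)*(5*n + t)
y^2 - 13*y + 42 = (y - 7)*(y - 6)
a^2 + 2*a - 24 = (a - 4)*(a + 6)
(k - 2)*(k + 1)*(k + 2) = k^3 + k^2 - 4*k - 4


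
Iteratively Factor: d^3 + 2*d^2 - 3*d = (d + 3)*(d^2 - d) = (d - 1)*(d + 3)*(d)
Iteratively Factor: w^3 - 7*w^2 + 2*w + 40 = (w - 5)*(w^2 - 2*w - 8) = (w - 5)*(w + 2)*(w - 4)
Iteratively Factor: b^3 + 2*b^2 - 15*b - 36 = (b - 4)*(b^2 + 6*b + 9) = (b - 4)*(b + 3)*(b + 3)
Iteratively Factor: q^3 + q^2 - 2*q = (q)*(q^2 + q - 2) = q*(q + 2)*(q - 1)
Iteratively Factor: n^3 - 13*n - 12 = (n + 1)*(n^2 - n - 12) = (n - 4)*(n + 1)*(n + 3)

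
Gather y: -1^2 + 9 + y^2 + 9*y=y^2 + 9*y + 8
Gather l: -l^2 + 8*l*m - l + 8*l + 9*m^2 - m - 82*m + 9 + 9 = -l^2 + l*(8*m + 7) + 9*m^2 - 83*m + 18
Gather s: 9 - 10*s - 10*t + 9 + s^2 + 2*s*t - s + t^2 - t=s^2 + s*(2*t - 11) + t^2 - 11*t + 18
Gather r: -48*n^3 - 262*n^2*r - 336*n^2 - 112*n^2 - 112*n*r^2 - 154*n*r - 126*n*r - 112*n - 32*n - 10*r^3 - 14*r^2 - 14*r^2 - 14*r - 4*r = -48*n^3 - 448*n^2 - 144*n - 10*r^3 + r^2*(-112*n - 28) + r*(-262*n^2 - 280*n - 18)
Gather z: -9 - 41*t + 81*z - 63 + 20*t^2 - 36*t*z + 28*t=20*t^2 - 13*t + z*(81 - 36*t) - 72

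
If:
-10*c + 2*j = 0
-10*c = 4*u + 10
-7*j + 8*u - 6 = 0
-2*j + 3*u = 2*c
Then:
No Solution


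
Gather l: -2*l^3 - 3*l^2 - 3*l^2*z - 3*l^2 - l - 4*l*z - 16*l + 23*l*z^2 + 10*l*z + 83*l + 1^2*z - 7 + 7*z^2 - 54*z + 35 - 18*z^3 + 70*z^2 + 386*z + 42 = -2*l^3 + l^2*(-3*z - 6) + l*(23*z^2 + 6*z + 66) - 18*z^3 + 77*z^2 + 333*z + 70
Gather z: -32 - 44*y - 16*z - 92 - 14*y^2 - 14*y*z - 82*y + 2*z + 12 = -14*y^2 - 126*y + z*(-14*y - 14) - 112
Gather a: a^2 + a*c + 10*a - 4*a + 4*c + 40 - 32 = a^2 + a*(c + 6) + 4*c + 8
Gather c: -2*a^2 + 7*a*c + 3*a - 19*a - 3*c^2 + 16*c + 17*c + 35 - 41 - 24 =-2*a^2 - 16*a - 3*c^2 + c*(7*a + 33) - 30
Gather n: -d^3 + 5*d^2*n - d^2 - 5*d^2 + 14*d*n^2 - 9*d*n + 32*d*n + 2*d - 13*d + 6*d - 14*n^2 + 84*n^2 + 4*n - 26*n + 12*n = -d^3 - 6*d^2 - 5*d + n^2*(14*d + 70) + n*(5*d^2 + 23*d - 10)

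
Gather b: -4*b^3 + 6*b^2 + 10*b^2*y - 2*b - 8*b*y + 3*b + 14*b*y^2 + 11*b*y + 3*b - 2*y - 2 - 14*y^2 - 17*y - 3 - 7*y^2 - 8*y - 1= -4*b^3 + b^2*(10*y + 6) + b*(14*y^2 + 3*y + 4) - 21*y^2 - 27*y - 6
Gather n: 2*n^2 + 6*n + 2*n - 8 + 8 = 2*n^2 + 8*n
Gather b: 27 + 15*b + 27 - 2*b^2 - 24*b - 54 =-2*b^2 - 9*b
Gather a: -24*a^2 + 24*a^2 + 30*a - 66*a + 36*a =0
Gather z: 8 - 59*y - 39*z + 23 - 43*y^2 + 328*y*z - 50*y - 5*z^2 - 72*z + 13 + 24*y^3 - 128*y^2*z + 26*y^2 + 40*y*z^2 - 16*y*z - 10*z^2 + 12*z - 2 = 24*y^3 - 17*y^2 - 109*y + z^2*(40*y - 15) + z*(-128*y^2 + 312*y - 99) + 42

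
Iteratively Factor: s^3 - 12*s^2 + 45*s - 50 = (s - 5)*(s^2 - 7*s + 10) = (s - 5)*(s - 2)*(s - 5)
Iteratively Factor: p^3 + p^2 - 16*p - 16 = (p + 1)*(p^2 - 16) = (p - 4)*(p + 1)*(p + 4)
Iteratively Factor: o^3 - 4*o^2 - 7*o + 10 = (o + 2)*(o^2 - 6*o + 5) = (o - 5)*(o + 2)*(o - 1)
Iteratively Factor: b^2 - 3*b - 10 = (b + 2)*(b - 5)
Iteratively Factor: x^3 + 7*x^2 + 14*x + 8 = (x + 4)*(x^2 + 3*x + 2) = (x + 1)*(x + 4)*(x + 2)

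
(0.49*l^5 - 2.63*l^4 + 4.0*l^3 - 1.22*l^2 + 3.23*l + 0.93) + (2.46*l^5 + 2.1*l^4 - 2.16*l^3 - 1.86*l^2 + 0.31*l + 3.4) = 2.95*l^5 - 0.53*l^4 + 1.84*l^3 - 3.08*l^2 + 3.54*l + 4.33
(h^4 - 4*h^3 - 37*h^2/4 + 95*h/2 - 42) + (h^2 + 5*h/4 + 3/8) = h^4 - 4*h^3 - 33*h^2/4 + 195*h/4 - 333/8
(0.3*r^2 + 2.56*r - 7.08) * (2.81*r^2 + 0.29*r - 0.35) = 0.843*r^4 + 7.2806*r^3 - 19.2574*r^2 - 2.9492*r + 2.478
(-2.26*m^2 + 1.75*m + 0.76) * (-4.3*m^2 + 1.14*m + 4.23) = 9.718*m^4 - 10.1014*m^3 - 10.8328*m^2 + 8.2689*m + 3.2148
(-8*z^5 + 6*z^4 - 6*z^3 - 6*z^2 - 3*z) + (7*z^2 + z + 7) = -8*z^5 + 6*z^4 - 6*z^3 + z^2 - 2*z + 7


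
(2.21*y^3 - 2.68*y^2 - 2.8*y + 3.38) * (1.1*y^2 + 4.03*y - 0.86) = 2.431*y^5 + 5.9583*y^4 - 15.781*y^3 - 5.2612*y^2 + 16.0294*y - 2.9068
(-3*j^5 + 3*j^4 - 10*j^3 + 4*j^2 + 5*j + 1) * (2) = -6*j^5 + 6*j^4 - 20*j^3 + 8*j^2 + 10*j + 2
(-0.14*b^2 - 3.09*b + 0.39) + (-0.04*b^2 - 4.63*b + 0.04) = -0.18*b^2 - 7.72*b + 0.43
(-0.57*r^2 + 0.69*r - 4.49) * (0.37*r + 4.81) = -0.2109*r^3 - 2.4864*r^2 + 1.6576*r - 21.5969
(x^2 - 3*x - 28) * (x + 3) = x^3 - 37*x - 84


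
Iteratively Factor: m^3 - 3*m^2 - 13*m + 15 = (m - 5)*(m^2 + 2*m - 3) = (m - 5)*(m + 3)*(m - 1)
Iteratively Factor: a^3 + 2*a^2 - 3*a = (a - 1)*(a^2 + 3*a) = (a - 1)*(a + 3)*(a)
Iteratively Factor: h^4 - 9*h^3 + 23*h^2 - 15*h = (h - 3)*(h^3 - 6*h^2 + 5*h) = (h - 3)*(h - 1)*(h^2 - 5*h) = (h - 5)*(h - 3)*(h - 1)*(h)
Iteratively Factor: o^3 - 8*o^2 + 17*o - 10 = (o - 2)*(o^2 - 6*o + 5) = (o - 5)*(o - 2)*(o - 1)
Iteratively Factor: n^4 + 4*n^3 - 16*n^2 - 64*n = (n + 4)*(n^3 - 16*n) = (n + 4)^2*(n^2 - 4*n) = (n - 4)*(n + 4)^2*(n)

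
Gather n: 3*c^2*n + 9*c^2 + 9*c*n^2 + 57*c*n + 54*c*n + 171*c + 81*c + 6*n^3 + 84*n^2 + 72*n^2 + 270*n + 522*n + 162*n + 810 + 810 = 9*c^2 + 252*c + 6*n^3 + n^2*(9*c + 156) + n*(3*c^2 + 111*c + 954) + 1620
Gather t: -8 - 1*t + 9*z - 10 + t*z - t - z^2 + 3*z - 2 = t*(z - 2) - z^2 + 12*z - 20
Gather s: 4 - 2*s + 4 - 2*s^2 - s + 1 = -2*s^2 - 3*s + 9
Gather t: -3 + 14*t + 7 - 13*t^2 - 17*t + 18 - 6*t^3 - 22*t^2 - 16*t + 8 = -6*t^3 - 35*t^2 - 19*t + 30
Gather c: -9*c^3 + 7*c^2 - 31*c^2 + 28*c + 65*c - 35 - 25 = -9*c^3 - 24*c^2 + 93*c - 60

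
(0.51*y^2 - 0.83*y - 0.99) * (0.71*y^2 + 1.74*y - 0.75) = 0.3621*y^4 + 0.2981*y^3 - 2.5296*y^2 - 1.1001*y + 0.7425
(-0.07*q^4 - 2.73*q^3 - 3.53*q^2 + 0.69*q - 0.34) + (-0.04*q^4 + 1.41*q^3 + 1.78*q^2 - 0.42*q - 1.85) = -0.11*q^4 - 1.32*q^3 - 1.75*q^2 + 0.27*q - 2.19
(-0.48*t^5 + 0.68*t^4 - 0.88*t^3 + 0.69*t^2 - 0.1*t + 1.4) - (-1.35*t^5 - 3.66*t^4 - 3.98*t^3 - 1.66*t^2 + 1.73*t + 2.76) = 0.87*t^5 + 4.34*t^4 + 3.1*t^3 + 2.35*t^2 - 1.83*t - 1.36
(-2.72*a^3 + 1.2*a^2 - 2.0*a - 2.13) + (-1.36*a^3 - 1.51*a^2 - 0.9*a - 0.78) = -4.08*a^3 - 0.31*a^2 - 2.9*a - 2.91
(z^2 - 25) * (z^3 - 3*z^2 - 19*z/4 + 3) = z^5 - 3*z^4 - 119*z^3/4 + 78*z^2 + 475*z/4 - 75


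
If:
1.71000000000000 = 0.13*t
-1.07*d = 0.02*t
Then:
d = -0.25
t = 13.15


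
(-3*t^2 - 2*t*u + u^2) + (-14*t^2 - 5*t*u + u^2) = -17*t^2 - 7*t*u + 2*u^2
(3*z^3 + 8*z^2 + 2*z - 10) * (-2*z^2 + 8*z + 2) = -6*z^5 + 8*z^4 + 66*z^3 + 52*z^2 - 76*z - 20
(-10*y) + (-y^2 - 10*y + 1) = -y^2 - 20*y + 1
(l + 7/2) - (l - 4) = 15/2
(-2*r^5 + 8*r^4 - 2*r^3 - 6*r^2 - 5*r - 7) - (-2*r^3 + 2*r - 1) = -2*r^5 + 8*r^4 - 6*r^2 - 7*r - 6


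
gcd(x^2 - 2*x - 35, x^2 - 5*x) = 1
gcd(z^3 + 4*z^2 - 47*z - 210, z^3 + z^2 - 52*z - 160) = z + 5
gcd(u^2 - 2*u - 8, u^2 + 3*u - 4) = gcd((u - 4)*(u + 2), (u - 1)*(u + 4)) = 1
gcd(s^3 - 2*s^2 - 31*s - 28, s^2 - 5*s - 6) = s + 1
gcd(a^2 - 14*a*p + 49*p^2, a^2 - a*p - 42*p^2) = -a + 7*p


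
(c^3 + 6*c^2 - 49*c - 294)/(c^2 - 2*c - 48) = (c^2 - 49)/(c - 8)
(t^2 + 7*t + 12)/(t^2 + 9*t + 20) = (t + 3)/(t + 5)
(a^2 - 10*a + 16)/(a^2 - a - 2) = (a - 8)/(a + 1)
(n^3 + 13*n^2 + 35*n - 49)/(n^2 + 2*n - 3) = (n^2 + 14*n + 49)/(n + 3)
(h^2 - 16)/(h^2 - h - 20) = (h - 4)/(h - 5)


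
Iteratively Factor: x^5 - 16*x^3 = (x + 4)*(x^4 - 4*x^3) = x*(x + 4)*(x^3 - 4*x^2) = x^2*(x + 4)*(x^2 - 4*x) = x^2*(x - 4)*(x + 4)*(x)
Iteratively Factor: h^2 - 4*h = (h - 4)*(h)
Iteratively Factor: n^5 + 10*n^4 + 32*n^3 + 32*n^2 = (n)*(n^4 + 10*n^3 + 32*n^2 + 32*n) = n*(n + 2)*(n^3 + 8*n^2 + 16*n) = n*(n + 2)*(n + 4)*(n^2 + 4*n) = n*(n + 2)*(n + 4)^2*(n)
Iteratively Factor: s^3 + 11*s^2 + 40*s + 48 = (s + 4)*(s^2 + 7*s + 12) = (s + 4)^2*(s + 3)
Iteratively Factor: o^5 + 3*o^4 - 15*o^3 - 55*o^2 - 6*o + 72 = (o + 2)*(o^4 + o^3 - 17*o^2 - 21*o + 36) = (o - 4)*(o + 2)*(o^3 + 5*o^2 + 3*o - 9) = (o - 4)*(o + 2)*(o + 3)*(o^2 + 2*o - 3) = (o - 4)*(o + 2)*(o + 3)^2*(o - 1)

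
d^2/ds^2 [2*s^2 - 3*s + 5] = 4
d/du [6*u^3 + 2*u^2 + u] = 18*u^2 + 4*u + 1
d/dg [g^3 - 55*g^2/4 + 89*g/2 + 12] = 3*g^2 - 55*g/2 + 89/2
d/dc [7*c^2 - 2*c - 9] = 14*c - 2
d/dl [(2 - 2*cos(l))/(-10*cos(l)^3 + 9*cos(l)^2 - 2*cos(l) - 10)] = 8*(20*cos(l)^3 - 39*cos(l)^2 + 18*cos(l) - 12)*sin(l)/(-19*cos(l) + 9*cos(2*l) - 5*cos(3*l) - 11)^2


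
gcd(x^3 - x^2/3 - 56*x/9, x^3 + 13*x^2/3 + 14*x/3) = x^2 + 7*x/3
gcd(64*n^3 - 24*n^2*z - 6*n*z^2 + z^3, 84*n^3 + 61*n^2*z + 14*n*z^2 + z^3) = 4*n + z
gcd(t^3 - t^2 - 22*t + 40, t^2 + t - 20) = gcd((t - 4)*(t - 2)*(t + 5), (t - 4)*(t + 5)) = t^2 + t - 20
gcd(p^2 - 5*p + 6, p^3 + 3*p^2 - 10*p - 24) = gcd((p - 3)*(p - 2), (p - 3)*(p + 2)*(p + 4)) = p - 3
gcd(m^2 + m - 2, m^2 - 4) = m + 2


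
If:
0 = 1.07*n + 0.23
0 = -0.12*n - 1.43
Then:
No Solution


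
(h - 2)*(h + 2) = h^2 - 4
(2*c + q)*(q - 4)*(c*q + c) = 2*c^2*q^2 - 6*c^2*q - 8*c^2 + c*q^3 - 3*c*q^2 - 4*c*q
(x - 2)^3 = x^3 - 6*x^2 + 12*x - 8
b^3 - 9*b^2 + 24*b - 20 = (b - 5)*(b - 2)^2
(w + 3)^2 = w^2 + 6*w + 9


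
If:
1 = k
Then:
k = 1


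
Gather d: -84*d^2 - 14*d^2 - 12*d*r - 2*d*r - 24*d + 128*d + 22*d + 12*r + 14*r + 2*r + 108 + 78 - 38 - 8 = -98*d^2 + d*(126 - 14*r) + 28*r + 140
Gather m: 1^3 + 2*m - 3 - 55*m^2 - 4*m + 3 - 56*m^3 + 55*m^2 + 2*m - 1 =-56*m^3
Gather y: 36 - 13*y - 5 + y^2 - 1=y^2 - 13*y + 30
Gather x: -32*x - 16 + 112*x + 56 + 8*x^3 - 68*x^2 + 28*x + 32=8*x^3 - 68*x^2 + 108*x + 72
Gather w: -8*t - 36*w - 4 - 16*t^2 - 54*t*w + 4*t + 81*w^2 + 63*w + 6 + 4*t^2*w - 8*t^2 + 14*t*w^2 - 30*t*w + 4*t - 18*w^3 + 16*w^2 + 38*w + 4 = -24*t^2 - 18*w^3 + w^2*(14*t + 97) + w*(4*t^2 - 84*t + 65) + 6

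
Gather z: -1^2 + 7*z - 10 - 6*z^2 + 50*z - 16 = -6*z^2 + 57*z - 27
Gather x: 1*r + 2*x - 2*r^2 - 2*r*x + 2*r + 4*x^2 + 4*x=-2*r^2 + 3*r + 4*x^2 + x*(6 - 2*r)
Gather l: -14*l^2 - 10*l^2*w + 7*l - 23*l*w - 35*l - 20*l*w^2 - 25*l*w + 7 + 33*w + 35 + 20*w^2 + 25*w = l^2*(-10*w - 14) + l*(-20*w^2 - 48*w - 28) + 20*w^2 + 58*w + 42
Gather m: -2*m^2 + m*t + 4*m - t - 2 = -2*m^2 + m*(t + 4) - t - 2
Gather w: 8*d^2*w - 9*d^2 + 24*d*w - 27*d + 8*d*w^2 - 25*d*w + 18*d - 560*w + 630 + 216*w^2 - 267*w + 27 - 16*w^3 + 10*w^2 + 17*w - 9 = -9*d^2 - 9*d - 16*w^3 + w^2*(8*d + 226) + w*(8*d^2 - d - 810) + 648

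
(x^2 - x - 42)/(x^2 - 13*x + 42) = (x + 6)/(x - 6)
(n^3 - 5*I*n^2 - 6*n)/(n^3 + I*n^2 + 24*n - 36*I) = n/(n + 6*I)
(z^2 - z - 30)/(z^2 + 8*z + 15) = (z - 6)/(z + 3)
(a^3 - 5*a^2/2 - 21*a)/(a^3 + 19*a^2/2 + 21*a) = (a - 6)/(a + 6)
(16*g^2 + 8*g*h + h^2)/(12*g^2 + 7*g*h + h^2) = (4*g + h)/(3*g + h)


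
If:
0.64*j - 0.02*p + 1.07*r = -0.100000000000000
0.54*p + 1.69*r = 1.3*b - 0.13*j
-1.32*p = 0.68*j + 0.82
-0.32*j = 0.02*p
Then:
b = -0.43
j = 0.04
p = -0.64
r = -0.13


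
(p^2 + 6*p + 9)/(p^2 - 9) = (p + 3)/(p - 3)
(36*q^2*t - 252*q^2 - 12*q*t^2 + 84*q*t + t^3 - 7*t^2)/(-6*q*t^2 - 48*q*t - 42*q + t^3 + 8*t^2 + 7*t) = (-6*q*t + 42*q + t^2 - 7*t)/(t^2 + 8*t + 7)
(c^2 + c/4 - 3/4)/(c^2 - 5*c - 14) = (-4*c^2 - c + 3)/(4*(-c^2 + 5*c + 14))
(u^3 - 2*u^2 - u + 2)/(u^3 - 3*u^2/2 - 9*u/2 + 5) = 2*(u^2 - u - 2)/(2*u^2 - u - 10)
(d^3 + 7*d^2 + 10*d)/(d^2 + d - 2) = d*(d + 5)/(d - 1)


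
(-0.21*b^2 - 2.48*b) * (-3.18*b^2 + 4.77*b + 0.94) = 0.6678*b^4 + 6.8847*b^3 - 12.027*b^2 - 2.3312*b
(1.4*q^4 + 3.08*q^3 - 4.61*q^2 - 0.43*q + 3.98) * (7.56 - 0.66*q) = -0.924*q^5 + 8.5512*q^4 + 26.3274*q^3 - 34.5678*q^2 - 5.8776*q + 30.0888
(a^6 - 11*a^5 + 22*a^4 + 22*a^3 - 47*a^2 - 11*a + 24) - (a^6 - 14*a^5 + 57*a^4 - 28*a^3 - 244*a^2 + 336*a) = 3*a^5 - 35*a^4 + 50*a^3 + 197*a^2 - 347*a + 24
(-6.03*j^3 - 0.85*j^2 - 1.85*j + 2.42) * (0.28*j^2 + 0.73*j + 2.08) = -1.6884*j^5 - 4.6399*j^4 - 13.6809*j^3 - 2.4409*j^2 - 2.0814*j + 5.0336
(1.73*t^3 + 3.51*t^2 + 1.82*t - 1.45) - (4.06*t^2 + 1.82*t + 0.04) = 1.73*t^3 - 0.55*t^2 - 1.49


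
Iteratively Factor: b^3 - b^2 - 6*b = (b + 2)*(b^2 - 3*b) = b*(b + 2)*(b - 3)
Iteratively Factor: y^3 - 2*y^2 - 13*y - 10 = (y + 1)*(y^2 - 3*y - 10) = (y + 1)*(y + 2)*(y - 5)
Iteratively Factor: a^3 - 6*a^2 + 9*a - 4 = (a - 1)*(a^2 - 5*a + 4) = (a - 4)*(a - 1)*(a - 1)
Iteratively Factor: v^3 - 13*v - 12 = (v + 1)*(v^2 - v - 12) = (v + 1)*(v + 3)*(v - 4)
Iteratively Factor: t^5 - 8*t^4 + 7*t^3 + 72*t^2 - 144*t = (t + 3)*(t^4 - 11*t^3 + 40*t^2 - 48*t) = (t - 4)*(t + 3)*(t^3 - 7*t^2 + 12*t) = (t - 4)*(t - 3)*(t + 3)*(t^2 - 4*t) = (t - 4)^2*(t - 3)*(t + 3)*(t)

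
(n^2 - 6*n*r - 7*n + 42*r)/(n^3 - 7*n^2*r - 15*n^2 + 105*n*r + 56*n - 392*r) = (-n + 6*r)/(-n^2 + 7*n*r + 8*n - 56*r)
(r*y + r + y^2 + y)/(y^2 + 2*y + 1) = (r + y)/(y + 1)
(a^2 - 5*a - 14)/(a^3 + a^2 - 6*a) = (a^2 - 5*a - 14)/(a*(a^2 + a - 6))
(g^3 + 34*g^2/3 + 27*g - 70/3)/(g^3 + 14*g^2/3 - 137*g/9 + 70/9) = 3*(g + 5)/(3*g - 5)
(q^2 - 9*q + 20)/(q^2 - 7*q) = (q^2 - 9*q + 20)/(q*(q - 7))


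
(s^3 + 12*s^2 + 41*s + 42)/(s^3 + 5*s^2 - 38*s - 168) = (s^2 + 5*s + 6)/(s^2 - 2*s - 24)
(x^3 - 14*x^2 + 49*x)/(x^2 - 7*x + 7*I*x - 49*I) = x*(x - 7)/(x + 7*I)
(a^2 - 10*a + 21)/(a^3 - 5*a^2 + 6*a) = (a - 7)/(a*(a - 2))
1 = 1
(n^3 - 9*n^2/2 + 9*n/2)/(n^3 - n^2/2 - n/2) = (-2*n^2 + 9*n - 9)/(-2*n^2 + n + 1)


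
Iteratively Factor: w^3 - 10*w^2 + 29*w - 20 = (w - 1)*(w^2 - 9*w + 20) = (w - 5)*(w - 1)*(w - 4)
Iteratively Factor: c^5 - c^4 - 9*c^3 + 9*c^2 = (c - 3)*(c^4 + 2*c^3 - 3*c^2) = (c - 3)*(c + 3)*(c^3 - c^2) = (c - 3)*(c - 1)*(c + 3)*(c^2) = c*(c - 3)*(c - 1)*(c + 3)*(c)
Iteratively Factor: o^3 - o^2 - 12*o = (o - 4)*(o^2 + 3*o) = (o - 4)*(o + 3)*(o)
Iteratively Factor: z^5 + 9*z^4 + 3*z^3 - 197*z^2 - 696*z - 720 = (z + 3)*(z^4 + 6*z^3 - 15*z^2 - 152*z - 240) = (z + 3)*(z + 4)*(z^3 + 2*z^2 - 23*z - 60) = (z + 3)^2*(z + 4)*(z^2 - z - 20) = (z - 5)*(z + 3)^2*(z + 4)*(z + 4)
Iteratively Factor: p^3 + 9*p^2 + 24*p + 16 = (p + 4)*(p^2 + 5*p + 4) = (p + 1)*(p + 4)*(p + 4)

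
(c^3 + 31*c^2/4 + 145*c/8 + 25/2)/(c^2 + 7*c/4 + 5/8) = (2*c^2 + 13*c + 20)/(2*c + 1)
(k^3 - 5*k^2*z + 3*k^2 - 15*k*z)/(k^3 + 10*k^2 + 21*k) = (k - 5*z)/(k + 7)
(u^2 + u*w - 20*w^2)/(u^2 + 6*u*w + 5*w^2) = (u - 4*w)/(u + w)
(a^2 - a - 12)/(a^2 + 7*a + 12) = (a - 4)/(a + 4)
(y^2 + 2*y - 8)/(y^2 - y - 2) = (y + 4)/(y + 1)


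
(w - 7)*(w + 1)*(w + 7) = w^3 + w^2 - 49*w - 49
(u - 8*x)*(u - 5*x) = u^2 - 13*u*x + 40*x^2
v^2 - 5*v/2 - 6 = (v - 4)*(v + 3/2)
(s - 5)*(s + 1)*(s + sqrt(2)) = s^3 - 4*s^2 + sqrt(2)*s^2 - 4*sqrt(2)*s - 5*s - 5*sqrt(2)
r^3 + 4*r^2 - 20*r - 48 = (r - 4)*(r + 2)*(r + 6)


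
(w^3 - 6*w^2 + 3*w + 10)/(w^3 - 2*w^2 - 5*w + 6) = (w^3 - 6*w^2 + 3*w + 10)/(w^3 - 2*w^2 - 5*w + 6)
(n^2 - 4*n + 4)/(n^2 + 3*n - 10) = (n - 2)/(n + 5)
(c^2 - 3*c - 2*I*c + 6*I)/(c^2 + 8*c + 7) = (c^2 - 3*c - 2*I*c + 6*I)/(c^2 + 8*c + 7)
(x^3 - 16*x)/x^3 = 1 - 16/x^2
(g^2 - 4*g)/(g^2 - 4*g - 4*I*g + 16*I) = g/(g - 4*I)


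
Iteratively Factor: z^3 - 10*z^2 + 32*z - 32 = (z - 4)*(z^2 - 6*z + 8) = (z - 4)*(z - 2)*(z - 4)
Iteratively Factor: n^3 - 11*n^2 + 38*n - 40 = (n - 5)*(n^2 - 6*n + 8) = (n - 5)*(n - 4)*(n - 2)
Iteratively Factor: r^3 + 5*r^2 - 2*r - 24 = (r + 3)*(r^2 + 2*r - 8) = (r - 2)*(r + 3)*(r + 4)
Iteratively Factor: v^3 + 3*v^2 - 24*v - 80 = (v - 5)*(v^2 + 8*v + 16) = (v - 5)*(v + 4)*(v + 4)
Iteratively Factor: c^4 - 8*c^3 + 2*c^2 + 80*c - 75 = (c + 3)*(c^3 - 11*c^2 + 35*c - 25) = (c - 1)*(c + 3)*(c^2 - 10*c + 25) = (c - 5)*(c - 1)*(c + 3)*(c - 5)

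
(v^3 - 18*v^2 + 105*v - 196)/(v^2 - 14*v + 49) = v - 4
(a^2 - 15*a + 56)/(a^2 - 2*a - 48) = (a - 7)/(a + 6)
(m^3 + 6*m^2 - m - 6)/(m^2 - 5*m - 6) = (m^2 + 5*m - 6)/(m - 6)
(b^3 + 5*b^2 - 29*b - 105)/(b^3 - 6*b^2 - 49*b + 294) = (b^2 - 2*b - 15)/(b^2 - 13*b + 42)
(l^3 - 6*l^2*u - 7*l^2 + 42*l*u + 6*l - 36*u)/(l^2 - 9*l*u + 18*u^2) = (-l^2 + 7*l - 6)/(-l + 3*u)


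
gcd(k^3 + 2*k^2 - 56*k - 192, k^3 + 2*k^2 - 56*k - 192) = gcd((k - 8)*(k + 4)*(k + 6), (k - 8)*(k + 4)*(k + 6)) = k^3 + 2*k^2 - 56*k - 192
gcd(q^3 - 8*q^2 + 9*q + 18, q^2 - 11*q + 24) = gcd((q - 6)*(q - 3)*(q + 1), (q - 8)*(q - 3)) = q - 3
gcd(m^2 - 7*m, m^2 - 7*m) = m^2 - 7*m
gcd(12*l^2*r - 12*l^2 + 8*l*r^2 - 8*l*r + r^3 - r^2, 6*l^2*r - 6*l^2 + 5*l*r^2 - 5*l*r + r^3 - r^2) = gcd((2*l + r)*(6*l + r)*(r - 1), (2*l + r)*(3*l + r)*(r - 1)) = 2*l*r - 2*l + r^2 - r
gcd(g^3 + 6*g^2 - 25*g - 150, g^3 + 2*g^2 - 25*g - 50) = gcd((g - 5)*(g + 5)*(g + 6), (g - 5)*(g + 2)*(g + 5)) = g^2 - 25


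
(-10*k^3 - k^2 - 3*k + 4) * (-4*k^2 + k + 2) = 40*k^5 - 6*k^4 - 9*k^3 - 21*k^2 - 2*k + 8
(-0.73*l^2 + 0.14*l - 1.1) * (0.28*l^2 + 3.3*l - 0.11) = -0.2044*l^4 - 2.3698*l^3 + 0.2343*l^2 - 3.6454*l + 0.121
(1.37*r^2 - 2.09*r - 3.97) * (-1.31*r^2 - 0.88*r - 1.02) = -1.7947*r^4 + 1.5323*r^3 + 5.6425*r^2 + 5.6254*r + 4.0494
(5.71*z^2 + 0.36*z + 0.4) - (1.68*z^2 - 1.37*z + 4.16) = 4.03*z^2 + 1.73*z - 3.76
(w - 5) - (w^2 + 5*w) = -w^2 - 4*w - 5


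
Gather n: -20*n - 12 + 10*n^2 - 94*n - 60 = 10*n^2 - 114*n - 72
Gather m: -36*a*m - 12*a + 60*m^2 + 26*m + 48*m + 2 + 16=-12*a + 60*m^2 + m*(74 - 36*a) + 18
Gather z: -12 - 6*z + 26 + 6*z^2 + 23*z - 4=6*z^2 + 17*z + 10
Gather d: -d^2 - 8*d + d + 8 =-d^2 - 7*d + 8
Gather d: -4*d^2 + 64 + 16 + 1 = 81 - 4*d^2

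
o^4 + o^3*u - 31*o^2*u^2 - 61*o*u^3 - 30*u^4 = (o - 6*u)*(o + u)^2*(o + 5*u)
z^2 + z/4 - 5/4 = (z - 1)*(z + 5/4)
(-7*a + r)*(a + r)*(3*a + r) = -21*a^3 - 25*a^2*r - 3*a*r^2 + r^3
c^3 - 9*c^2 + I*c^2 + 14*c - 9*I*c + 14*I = (c - 7)*(c - 2)*(c + I)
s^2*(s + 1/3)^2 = s^4 + 2*s^3/3 + s^2/9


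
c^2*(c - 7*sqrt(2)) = c^3 - 7*sqrt(2)*c^2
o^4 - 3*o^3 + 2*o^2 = o^2*(o - 2)*(o - 1)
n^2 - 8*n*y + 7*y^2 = (n - 7*y)*(n - y)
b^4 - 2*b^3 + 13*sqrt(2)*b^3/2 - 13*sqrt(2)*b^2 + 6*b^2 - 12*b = b*(b - 2)*(b + sqrt(2)/2)*(b + 6*sqrt(2))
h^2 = h^2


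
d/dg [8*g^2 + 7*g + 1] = 16*g + 7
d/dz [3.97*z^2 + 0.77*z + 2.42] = 7.94*z + 0.77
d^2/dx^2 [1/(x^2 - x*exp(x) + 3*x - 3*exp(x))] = ((x*exp(x) + 5*exp(x) - 2)*(x^2 - x*exp(x) + 3*x - 3*exp(x)) + 2*(x*exp(x) - 2*x + 4*exp(x) - 3)^2)/(x^2 - x*exp(x) + 3*x - 3*exp(x))^3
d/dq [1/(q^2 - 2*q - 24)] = 2*(1 - q)/(-q^2 + 2*q + 24)^2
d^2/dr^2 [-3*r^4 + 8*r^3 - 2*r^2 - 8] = -36*r^2 + 48*r - 4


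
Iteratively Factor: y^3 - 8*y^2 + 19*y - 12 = (y - 4)*(y^2 - 4*y + 3) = (y - 4)*(y - 3)*(y - 1)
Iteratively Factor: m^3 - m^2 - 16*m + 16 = (m - 4)*(m^2 + 3*m - 4) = (m - 4)*(m - 1)*(m + 4)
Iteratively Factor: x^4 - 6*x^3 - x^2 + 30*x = (x)*(x^3 - 6*x^2 - x + 30) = x*(x - 5)*(x^2 - x - 6) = x*(x - 5)*(x + 2)*(x - 3)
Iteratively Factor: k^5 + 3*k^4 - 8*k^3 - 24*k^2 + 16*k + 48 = (k - 2)*(k^4 + 5*k^3 + 2*k^2 - 20*k - 24) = (k - 2)*(k + 2)*(k^3 + 3*k^2 - 4*k - 12) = (k - 2)*(k + 2)^2*(k^2 + k - 6) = (k - 2)^2*(k + 2)^2*(k + 3)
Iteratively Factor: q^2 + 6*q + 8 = (q + 2)*(q + 4)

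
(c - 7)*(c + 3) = c^2 - 4*c - 21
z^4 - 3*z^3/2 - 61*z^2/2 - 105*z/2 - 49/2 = (z - 7)*(z + 1)^2*(z + 7/2)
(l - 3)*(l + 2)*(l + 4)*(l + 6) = l^4 + 9*l^3 + 8*l^2 - 84*l - 144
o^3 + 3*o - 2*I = (o - I)^2*(o + 2*I)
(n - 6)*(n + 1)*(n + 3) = n^3 - 2*n^2 - 21*n - 18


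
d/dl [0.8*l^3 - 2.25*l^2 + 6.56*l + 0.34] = 2.4*l^2 - 4.5*l + 6.56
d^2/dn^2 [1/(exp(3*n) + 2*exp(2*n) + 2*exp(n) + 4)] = (2*(3*exp(2*n) + 4*exp(n) + 2)^2*exp(n) - (9*exp(2*n) + 8*exp(n) + 2)*(exp(3*n) + 2*exp(2*n) + 2*exp(n) + 4))*exp(n)/(exp(3*n) + 2*exp(2*n) + 2*exp(n) + 4)^3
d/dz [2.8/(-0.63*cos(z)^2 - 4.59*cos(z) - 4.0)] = -(3.528*cos(z) + 12.852)*sin(z)/(0.63*cos(z)^2 + 4.59*cos(z) + 4.0)^2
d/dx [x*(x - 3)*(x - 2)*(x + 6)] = 4*x^3 + 3*x^2 - 48*x + 36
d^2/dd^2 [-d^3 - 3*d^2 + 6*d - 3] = -6*d - 6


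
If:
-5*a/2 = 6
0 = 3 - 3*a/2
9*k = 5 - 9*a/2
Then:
No Solution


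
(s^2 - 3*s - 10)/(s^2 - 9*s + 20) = (s + 2)/(s - 4)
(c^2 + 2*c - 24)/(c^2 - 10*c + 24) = (c + 6)/(c - 6)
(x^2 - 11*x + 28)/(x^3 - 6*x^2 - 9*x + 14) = (x - 4)/(x^2 + x - 2)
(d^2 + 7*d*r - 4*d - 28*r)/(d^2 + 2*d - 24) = (d + 7*r)/(d + 6)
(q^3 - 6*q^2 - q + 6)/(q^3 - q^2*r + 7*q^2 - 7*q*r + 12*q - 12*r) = (q^3 - 6*q^2 - q + 6)/(q^3 - q^2*r + 7*q^2 - 7*q*r + 12*q - 12*r)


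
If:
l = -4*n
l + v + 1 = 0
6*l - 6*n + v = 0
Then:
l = 2/13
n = -1/26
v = -15/13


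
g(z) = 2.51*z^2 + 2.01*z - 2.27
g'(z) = 5.02*z + 2.01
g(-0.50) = -2.65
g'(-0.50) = -0.50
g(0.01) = -2.25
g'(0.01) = 2.06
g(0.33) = -1.33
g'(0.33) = 3.67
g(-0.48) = -2.66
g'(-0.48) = -0.40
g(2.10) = 13.02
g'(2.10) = 12.55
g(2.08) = 12.77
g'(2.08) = 12.45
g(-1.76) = 1.97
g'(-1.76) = -6.83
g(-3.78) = 26.00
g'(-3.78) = -16.97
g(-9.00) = 182.95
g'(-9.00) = -43.17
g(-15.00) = 532.33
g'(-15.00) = -73.29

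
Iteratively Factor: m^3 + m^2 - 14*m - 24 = (m + 2)*(m^2 - m - 12) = (m + 2)*(m + 3)*(m - 4)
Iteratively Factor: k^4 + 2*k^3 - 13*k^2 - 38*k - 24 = (k - 4)*(k^3 + 6*k^2 + 11*k + 6) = (k - 4)*(k + 2)*(k^2 + 4*k + 3) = (k - 4)*(k + 1)*(k + 2)*(k + 3)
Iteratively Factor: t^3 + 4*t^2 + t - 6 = (t + 2)*(t^2 + 2*t - 3) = (t - 1)*(t + 2)*(t + 3)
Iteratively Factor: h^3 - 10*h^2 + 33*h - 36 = (h - 4)*(h^2 - 6*h + 9) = (h - 4)*(h - 3)*(h - 3)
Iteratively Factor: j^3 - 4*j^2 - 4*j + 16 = (j - 2)*(j^2 - 2*j - 8) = (j - 2)*(j + 2)*(j - 4)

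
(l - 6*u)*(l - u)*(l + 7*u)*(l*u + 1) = l^4*u + l^3 - 43*l^2*u^3 + 42*l*u^4 - 43*l*u^2 + 42*u^3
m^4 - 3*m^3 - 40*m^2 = m^2*(m - 8)*(m + 5)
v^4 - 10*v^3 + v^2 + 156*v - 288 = (v - 8)*(v - 3)^2*(v + 4)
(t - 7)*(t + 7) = t^2 - 49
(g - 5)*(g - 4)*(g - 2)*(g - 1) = g^4 - 12*g^3 + 49*g^2 - 78*g + 40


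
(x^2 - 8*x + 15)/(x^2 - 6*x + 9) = (x - 5)/(x - 3)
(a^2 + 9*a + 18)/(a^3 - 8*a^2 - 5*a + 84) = (a + 6)/(a^2 - 11*a + 28)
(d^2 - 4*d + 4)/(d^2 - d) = (d^2 - 4*d + 4)/(d*(d - 1))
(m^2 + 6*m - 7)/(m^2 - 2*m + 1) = (m + 7)/(m - 1)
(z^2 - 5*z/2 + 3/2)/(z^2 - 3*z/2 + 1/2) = (2*z - 3)/(2*z - 1)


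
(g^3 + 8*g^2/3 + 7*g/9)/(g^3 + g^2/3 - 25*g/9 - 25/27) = 3*g*(3*g + 7)/(9*g^2 - 25)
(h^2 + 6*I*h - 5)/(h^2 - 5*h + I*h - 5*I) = (h + 5*I)/(h - 5)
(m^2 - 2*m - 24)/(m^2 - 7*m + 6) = (m + 4)/(m - 1)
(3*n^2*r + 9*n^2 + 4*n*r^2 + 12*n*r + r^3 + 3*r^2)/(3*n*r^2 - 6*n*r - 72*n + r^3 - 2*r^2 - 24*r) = (n*r + 3*n + r^2 + 3*r)/(r^2 - 2*r - 24)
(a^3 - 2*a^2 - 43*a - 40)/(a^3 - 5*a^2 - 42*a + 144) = (a^2 + 6*a + 5)/(a^2 + 3*a - 18)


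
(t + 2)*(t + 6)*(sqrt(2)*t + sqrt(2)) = sqrt(2)*t^3 + 9*sqrt(2)*t^2 + 20*sqrt(2)*t + 12*sqrt(2)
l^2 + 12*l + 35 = (l + 5)*(l + 7)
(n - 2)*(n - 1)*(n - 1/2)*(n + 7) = n^4 + 7*n^3/2 - 21*n^2 + 47*n/2 - 7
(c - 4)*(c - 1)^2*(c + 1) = c^4 - 5*c^3 + 3*c^2 + 5*c - 4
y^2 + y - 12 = (y - 3)*(y + 4)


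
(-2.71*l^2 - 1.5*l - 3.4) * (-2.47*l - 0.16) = 6.6937*l^3 + 4.1386*l^2 + 8.638*l + 0.544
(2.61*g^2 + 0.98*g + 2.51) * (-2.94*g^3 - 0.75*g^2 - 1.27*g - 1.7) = -7.6734*g^5 - 4.8387*g^4 - 11.4291*g^3 - 7.5641*g^2 - 4.8537*g - 4.267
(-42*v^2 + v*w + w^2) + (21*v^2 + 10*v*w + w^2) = -21*v^2 + 11*v*w + 2*w^2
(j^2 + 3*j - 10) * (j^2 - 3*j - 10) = j^4 - 29*j^2 + 100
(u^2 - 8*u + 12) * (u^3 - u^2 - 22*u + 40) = u^5 - 9*u^4 - 2*u^3 + 204*u^2 - 584*u + 480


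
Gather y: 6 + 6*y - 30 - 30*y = -24*y - 24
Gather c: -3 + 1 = -2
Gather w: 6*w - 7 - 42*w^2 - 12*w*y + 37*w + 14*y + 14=-42*w^2 + w*(43 - 12*y) + 14*y + 7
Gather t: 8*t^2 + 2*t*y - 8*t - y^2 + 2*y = 8*t^2 + t*(2*y - 8) - y^2 + 2*y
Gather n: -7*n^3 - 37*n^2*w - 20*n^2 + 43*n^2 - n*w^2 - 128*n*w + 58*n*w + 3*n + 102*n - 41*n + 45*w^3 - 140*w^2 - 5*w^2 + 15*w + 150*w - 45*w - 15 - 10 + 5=-7*n^3 + n^2*(23 - 37*w) + n*(-w^2 - 70*w + 64) + 45*w^3 - 145*w^2 + 120*w - 20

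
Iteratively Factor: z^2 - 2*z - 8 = (z + 2)*(z - 4)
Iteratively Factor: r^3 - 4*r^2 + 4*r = (r)*(r^2 - 4*r + 4) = r*(r - 2)*(r - 2)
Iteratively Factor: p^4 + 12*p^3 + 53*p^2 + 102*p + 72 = (p + 2)*(p^3 + 10*p^2 + 33*p + 36) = (p + 2)*(p + 3)*(p^2 + 7*p + 12) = (p + 2)*(p + 3)^2*(p + 4)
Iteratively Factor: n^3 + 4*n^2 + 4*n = (n + 2)*(n^2 + 2*n) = (n + 2)^2*(n)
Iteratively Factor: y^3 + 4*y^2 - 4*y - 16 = (y + 4)*(y^2 - 4) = (y + 2)*(y + 4)*(y - 2)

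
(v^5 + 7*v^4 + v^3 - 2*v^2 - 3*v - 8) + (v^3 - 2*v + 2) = v^5 + 7*v^4 + 2*v^3 - 2*v^2 - 5*v - 6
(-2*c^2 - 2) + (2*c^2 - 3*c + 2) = -3*c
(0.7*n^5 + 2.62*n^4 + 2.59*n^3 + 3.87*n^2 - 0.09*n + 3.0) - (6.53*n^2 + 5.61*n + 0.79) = 0.7*n^5 + 2.62*n^4 + 2.59*n^3 - 2.66*n^2 - 5.7*n + 2.21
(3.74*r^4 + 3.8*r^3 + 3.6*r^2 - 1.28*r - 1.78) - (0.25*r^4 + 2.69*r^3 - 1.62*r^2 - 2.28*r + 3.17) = 3.49*r^4 + 1.11*r^3 + 5.22*r^2 + 1.0*r - 4.95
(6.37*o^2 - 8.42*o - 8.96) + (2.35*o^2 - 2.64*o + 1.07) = 8.72*o^2 - 11.06*o - 7.89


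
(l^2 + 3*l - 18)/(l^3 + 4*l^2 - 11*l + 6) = (l - 3)/(l^2 - 2*l + 1)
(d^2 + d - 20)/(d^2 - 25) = (d - 4)/(d - 5)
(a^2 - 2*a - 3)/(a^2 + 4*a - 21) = (a + 1)/(a + 7)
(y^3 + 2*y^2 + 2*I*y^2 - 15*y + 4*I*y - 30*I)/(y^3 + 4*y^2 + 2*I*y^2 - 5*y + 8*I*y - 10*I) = (y - 3)/(y - 1)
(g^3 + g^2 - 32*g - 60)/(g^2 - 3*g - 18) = (g^2 + 7*g + 10)/(g + 3)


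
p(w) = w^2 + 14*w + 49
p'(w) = 2*w + 14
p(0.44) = 55.35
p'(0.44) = 14.88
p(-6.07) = 0.86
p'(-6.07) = 1.86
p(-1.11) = 34.69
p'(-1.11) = 11.78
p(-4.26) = 7.51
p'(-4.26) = 5.48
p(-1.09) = 34.93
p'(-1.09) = 11.82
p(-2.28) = 22.28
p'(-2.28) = 9.44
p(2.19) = 84.46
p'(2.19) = 18.38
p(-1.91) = 25.91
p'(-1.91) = 10.18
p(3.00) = 100.00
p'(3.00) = 20.00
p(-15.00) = 64.00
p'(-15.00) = -16.00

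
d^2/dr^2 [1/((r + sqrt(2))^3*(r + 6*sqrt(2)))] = 2*((r + sqrt(2))^2 + 3*(r + sqrt(2))*(r + 6*sqrt(2)) + 6*(r + 6*sqrt(2))^2)/((r + sqrt(2))^5*(r + 6*sqrt(2))^3)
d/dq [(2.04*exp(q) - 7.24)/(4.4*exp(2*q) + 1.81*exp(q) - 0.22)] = (-8.976*exp(2*q) + 63.712*exp(q) + 12.6556)*exp(q)/(19.36*exp(4*q) + 15.928*exp(3*q) + 1.3401*exp(2*q) - 0.7964*exp(q) + 0.0484)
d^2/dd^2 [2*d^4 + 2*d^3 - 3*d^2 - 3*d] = 24*d^2 + 12*d - 6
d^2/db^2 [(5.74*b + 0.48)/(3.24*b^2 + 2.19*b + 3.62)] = ((5.74*b + 0.48)*(6.48*b + 2.19)*(12.96*b + 4.38) - (111.5856*b + 28.2516)*(3.24*b^2 + 2.19*b + 3.62))/(3.24*b^2 + 2.19*b + 3.62)^3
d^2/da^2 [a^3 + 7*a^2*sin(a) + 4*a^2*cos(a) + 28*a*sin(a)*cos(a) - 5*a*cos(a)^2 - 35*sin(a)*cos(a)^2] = -7*a^2*sin(a) - 4*a^2*cos(a) - 16*a*sin(a) - 56*a*sin(2*a) + 28*a*cos(a) + 10*a*cos(2*a) + 6*a + 91*sin(a)/4 + 10*sin(2*a) + 315*sin(3*a)/4 + 8*cos(a) + 56*cos(2*a)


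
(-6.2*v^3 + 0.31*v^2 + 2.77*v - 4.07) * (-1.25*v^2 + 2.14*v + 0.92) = 7.75*v^5 - 13.6555*v^4 - 8.5031*v^3 + 11.3005*v^2 - 6.1614*v - 3.7444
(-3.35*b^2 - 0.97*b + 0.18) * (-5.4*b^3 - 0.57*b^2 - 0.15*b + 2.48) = 18.09*b^5 + 7.1475*b^4 + 0.0833999999999999*b^3 - 8.2651*b^2 - 2.4326*b + 0.4464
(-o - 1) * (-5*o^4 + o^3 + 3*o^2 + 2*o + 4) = 5*o^5 + 4*o^4 - 4*o^3 - 5*o^2 - 6*o - 4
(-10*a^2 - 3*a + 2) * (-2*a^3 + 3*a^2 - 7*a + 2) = 20*a^5 - 24*a^4 + 57*a^3 + 7*a^2 - 20*a + 4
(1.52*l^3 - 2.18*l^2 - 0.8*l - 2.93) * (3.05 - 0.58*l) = -0.8816*l^4 + 5.9004*l^3 - 6.185*l^2 - 0.7406*l - 8.9365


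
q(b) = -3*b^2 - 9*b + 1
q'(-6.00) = 27.00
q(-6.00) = -53.00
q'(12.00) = -81.00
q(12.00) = -539.00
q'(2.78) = -25.68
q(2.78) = -47.21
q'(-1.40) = -0.60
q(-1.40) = 7.72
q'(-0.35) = -6.90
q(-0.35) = 3.78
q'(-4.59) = 18.54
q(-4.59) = -20.89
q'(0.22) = -10.32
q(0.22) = -1.13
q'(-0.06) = -8.64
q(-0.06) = 1.53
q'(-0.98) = -3.12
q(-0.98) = 6.94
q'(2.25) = -22.50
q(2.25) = -34.44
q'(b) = -6*b - 9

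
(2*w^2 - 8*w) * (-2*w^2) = -4*w^4 + 16*w^3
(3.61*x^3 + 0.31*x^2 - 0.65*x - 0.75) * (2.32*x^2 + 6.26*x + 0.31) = 8.3752*x^5 + 23.3178*x^4 + 1.5517*x^3 - 5.7129*x^2 - 4.8965*x - 0.2325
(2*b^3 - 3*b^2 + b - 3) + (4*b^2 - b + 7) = 2*b^3 + b^2 + 4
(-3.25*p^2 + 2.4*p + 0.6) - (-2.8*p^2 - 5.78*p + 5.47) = -0.45*p^2 + 8.18*p - 4.87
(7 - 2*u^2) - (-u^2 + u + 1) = -u^2 - u + 6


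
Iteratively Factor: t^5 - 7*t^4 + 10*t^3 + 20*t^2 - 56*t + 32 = (t - 2)*(t^4 - 5*t^3 + 20*t - 16) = (t - 2)*(t + 2)*(t^3 - 7*t^2 + 14*t - 8) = (t - 2)^2*(t + 2)*(t^2 - 5*t + 4) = (t - 2)^2*(t - 1)*(t + 2)*(t - 4)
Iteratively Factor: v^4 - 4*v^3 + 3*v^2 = (v)*(v^3 - 4*v^2 + 3*v) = v^2*(v^2 - 4*v + 3) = v^2*(v - 3)*(v - 1)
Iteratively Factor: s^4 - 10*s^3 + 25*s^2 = (s - 5)*(s^3 - 5*s^2) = s*(s - 5)*(s^2 - 5*s) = s*(s - 5)^2*(s)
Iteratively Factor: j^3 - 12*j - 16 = (j + 2)*(j^2 - 2*j - 8) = (j - 4)*(j + 2)*(j + 2)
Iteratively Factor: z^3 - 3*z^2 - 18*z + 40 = (z - 5)*(z^2 + 2*z - 8) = (z - 5)*(z - 2)*(z + 4)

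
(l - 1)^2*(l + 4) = l^3 + 2*l^2 - 7*l + 4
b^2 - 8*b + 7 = (b - 7)*(b - 1)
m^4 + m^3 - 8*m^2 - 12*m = m*(m - 3)*(m + 2)^2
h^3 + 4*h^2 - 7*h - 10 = (h - 2)*(h + 1)*(h + 5)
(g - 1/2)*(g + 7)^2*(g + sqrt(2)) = g^4 + sqrt(2)*g^3 + 27*g^3/2 + 27*sqrt(2)*g^2/2 + 42*g^2 - 49*g/2 + 42*sqrt(2)*g - 49*sqrt(2)/2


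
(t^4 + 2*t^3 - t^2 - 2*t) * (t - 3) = t^5 - t^4 - 7*t^3 + t^2 + 6*t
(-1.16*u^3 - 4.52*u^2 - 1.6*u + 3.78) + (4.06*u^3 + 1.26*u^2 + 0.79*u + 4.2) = 2.9*u^3 - 3.26*u^2 - 0.81*u + 7.98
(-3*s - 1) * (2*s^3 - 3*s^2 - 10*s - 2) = -6*s^4 + 7*s^3 + 33*s^2 + 16*s + 2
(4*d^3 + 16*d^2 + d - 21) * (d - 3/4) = 4*d^4 + 13*d^3 - 11*d^2 - 87*d/4 + 63/4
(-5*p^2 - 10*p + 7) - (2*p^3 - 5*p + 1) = -2*p^3 - 5*p^2 - 5*p + 6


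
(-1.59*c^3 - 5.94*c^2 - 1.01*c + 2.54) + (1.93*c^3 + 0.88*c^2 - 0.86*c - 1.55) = 0.34*c^3 - 5.06*c^2 - 1.87*c + 0.99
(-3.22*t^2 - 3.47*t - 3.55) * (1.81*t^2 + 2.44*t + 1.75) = -5.8282*t^4 - 14.1375*t^3 - 20.5273*t^2 - 14.7345*t - 6.2125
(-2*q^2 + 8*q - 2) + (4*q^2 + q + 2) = 2*q^2 + 9*q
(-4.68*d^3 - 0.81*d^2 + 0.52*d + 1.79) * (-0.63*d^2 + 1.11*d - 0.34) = 2.9484*d^5 - 4.6845*d^4 + 0.3645*d^3 - 0.2751*d^2 + 1.8101*d - 0.6086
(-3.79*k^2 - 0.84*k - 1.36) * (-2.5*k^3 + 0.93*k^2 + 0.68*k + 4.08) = 9.475*k^5 - 1.4247*k^4 + 0.0416*k^3 - 17.2992*k^2 - 4.352*k - 5.5488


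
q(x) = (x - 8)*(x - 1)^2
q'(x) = (x - 8)*(2*x - 2) + (x - 1)^2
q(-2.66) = -142.80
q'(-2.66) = 91.43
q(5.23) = -49.56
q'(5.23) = -5.54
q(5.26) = -49.72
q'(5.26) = -5.20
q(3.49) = -27.96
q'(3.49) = -16.26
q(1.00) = 0.00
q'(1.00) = 0.00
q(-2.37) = -117.77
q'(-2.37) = 81.25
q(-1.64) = -67.19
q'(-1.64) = 57.87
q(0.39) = -2.83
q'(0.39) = 9.66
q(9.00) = 64.00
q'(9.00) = 80.00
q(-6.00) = -686.00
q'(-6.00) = 245.00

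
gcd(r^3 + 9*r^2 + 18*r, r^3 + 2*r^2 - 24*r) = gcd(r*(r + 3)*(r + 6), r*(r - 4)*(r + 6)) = r^2 + 6*r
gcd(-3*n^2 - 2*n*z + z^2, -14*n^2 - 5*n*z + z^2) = 1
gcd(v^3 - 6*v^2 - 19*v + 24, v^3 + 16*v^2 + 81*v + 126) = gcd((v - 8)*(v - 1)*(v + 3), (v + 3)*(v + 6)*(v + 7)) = v + 3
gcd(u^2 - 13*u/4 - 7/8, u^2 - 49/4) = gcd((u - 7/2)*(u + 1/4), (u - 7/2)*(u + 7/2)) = u - 7/2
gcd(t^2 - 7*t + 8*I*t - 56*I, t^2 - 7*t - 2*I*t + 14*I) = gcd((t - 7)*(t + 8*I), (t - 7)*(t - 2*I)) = t - 7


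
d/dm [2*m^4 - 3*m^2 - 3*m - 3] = 8*m^3 - 6*m - 3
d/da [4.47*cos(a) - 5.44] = -4.47*sin(a)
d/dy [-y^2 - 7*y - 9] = -2*y - 7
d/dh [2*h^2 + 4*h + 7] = 4*h + 4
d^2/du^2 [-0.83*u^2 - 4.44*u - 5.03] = -1.66000000000000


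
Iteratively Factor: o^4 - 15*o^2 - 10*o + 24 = (o + 3)*(o^3 - 3*o^2 - 6*o + 8) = (o - 4)*(o + 3)*(o^2 + o - 2) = (o - 4)*(o + 2)*(o + 3)*(o - 1)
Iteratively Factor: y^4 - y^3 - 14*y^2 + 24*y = (y)*(y^3 - y^2 - 14*y + 24) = y*(y - 2)*(y^2 + y - 12) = y*(y - 3)*(y - 2)*(y + 4)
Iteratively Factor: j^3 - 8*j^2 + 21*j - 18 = (j - 3)*(j^2 - 5*j + 6) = (j - 3)^2*(j - 2)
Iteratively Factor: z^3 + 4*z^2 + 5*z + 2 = (z + 2)*(z^2 + 2*z + 1) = (z + 1)*(z + 2)*(z + 1)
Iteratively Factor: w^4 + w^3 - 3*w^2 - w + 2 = (w - 1)*(w^3 + 2*w^2 - w - 2) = (w - 1)*(w + 2)*(w^2 - 1) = (w - 1)*(w + 1)*(w + 2)*(w - 1)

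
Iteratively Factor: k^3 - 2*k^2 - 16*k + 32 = (k - 4)*(k^2 + 2*k - 8) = (k - 4)*(k + 4)*(k - 2)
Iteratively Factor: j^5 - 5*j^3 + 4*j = (j + 2)*(j^4 - 2*j^3 - j^2 + 2*j) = (j - 1)*(j + 2)*(j^3 - j^2 - 2*j) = j*(j - 1)*(j + 2)*(j^2 - j - 2) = j*(j - 2)*(j - 1)*(j + 2)*(j + 1)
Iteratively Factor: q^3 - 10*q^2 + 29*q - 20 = (q - 4)*(q^2 - 6*q + 5) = (q - 4)*(q - 1)*(q - 5)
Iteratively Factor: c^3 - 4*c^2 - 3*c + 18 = (c - 3)*(c^2 - c - 6) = (c - 3)^2*(c + 2)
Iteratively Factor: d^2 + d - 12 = (d - 3)*(d + 4)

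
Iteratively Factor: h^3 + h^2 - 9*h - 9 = (h + 3)*(h^2 - 2*h - 3) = (h + 1)*(h + 3)*(h - 3)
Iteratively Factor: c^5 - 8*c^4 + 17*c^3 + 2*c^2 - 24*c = (c - 3)*(c^4 - 5*c^3 + 2*c^2 + 8*c) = (c - 3)*(c + 1)*(c^3 - 6*c^2 + 8*c) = (c - 4)*(c - 3)*(c + 1)*(c^2 - 2*c) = c*(c - 4)*(c - 3)*(c + 1)*(c - 2)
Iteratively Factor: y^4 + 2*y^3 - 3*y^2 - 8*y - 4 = (y + 2)*(y^3 - 3*y - 2) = (y + 1)*(y + 2)*(y^2 - y - 2) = (y + 1)^2*(y + 2)*(y - 2)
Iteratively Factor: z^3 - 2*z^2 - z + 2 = (z - 2)*(z^2 - 1) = (z - 2)*(z - 1)*(z + 1)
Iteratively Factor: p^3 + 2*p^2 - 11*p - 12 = (p - 3)*(p^2 + 5*p + 4) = (p - 3)*(p + 4)*(p + 1)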